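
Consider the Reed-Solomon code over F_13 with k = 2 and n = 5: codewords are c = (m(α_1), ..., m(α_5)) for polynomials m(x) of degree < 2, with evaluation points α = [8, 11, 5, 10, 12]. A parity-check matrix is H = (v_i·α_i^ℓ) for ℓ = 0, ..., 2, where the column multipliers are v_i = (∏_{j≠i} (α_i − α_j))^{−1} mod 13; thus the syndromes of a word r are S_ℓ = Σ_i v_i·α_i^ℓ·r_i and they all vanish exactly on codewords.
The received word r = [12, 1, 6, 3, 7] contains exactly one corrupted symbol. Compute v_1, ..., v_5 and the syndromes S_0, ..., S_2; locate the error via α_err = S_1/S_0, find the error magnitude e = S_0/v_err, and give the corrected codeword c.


S = (6, 1, 11), error at position 2, error magnitude e = 9, c = [12, 5, 6, 3, 7].

Step 1: column multipliers v_i = (∏_{j≠i}(α_i − α_j))^{−1} mod 13.
  i = 1 (α = 8): (8−11)(8−5)(8−10)(8−12) = (−3)·3·(−2)·(−4) = −72 ≡ 6, so v_1 = 6^{−1} = 11 (mod 13).
  i = 2 (α = 11): (11−8)(11−5)(11−10)(11−12) = 3·6·1·(−1) = −18 ≡ 8, so v_2 = 8^{−1} = 5 (mod 13).
  i = 3 (α = 5): (5−8)(5−11)(5−10)(5−12) = (−3)·(−6)·(−5)·(−7) = 630 ≡ 6, so v_3 = 6^{−1} = 11 (mod 13).
  i = 4 (α = 10): (10−8)(10−11)(10−5)(10−12) = 2·(−1)·5·(−2) = 20 ≡ 7, so v_4 = 7^{−1} = 2 (mod 13).
  i = 5 (α = 12): (12−8)(12−11)(12−5)(12−10) = 4·1·7·2 = 56 ≡ 4, so v_5 = 4^{−1} = 10 (mod 13).
  v = [11, 5, 11, 2, 10].
Step 2: syndromes of r = [12, 1, 6, 3, 7] (all sums mod 13).
  S_0 = Σ v_i r_i = 11·12 + 5·1 + 11·6 + 2·3 + 10·7 = 279 ≡ 6.
  S_1 = Σ v_i α_i r_i = 11·8·12 + 5·11·1 + 11·5·6 + 2·10·3 + 10·12·7 = 2341 ≡ 1.
  α_i^2 mod 13 = [12, 4, 12, 9, 1].
  S_2 = Σ v_i α_i^2 r_i = 11·12·12 + 5·4·1 + 11·12·6 + 2·9·3 + 10·1·7 = 2520 ≡ 11.
  S = (6, 1, 11) ≠ 0, so r is not a codeword (an error is present).
Step 3: locate the error. For a single error e at position i, S_ℓ = v_i·e·α_i^ℓ, so α_err = S_1/S_0.
  S_0^{−1} = 6^{−1} = 11 (mod 13), so α_err = 1·11 = 11 ≡ 11 = α_2. Error position i = 2.
  Consistency check: S_2/S_1 = 11·1 = 11 ≡ 11 = α_err ✓ (single-error assumption holds).
Step 4: error magnitude e = S_0/v_2 = S_0·∏_{j≠2}(α_2 − α_j) = 6·8 = 48 ≡ 9 (mod 13).
Step 5: correct position 2: c_2 = r_2 − e = 1 − 9 ≡ 5 (mod 13). Hence c = [12, 5, 6, 3, 7].
  Check: interpolating c through the α_i gives m(x) = 9 + 2·x (degree < 2) with m(α_i) = c_i for every i, so c is indeed a codeword.


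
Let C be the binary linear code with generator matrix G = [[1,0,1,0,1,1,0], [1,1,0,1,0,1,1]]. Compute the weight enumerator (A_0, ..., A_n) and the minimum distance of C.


Weight distribution: A_0 = 1, A_4 = 1, A_5 = 2. Minimum distance d = 4.

Enumerate all 2^2 = 4 messages m ∈ F_2^2.
For each, compute codeword c = mG in F_2^7, then tally its weight.
  m = 00 → c = 0000000, weight = 0.
  m = 10 → c = 1010110, weight = 4.
  m = 01 → c = 1101011, weight = 5.
  m = 11 → c = 0111101, weight = 5.
Tally weights:
  weight 0: 1 codewords.
  weight 4: 1 codewords.
  weight 5: 2 codewords.
Minimum distance d = smallest w > 0 with A_w > 0 = 4.
Sanity: Σ A_w = 4 = 2^2 = 4 ✓.


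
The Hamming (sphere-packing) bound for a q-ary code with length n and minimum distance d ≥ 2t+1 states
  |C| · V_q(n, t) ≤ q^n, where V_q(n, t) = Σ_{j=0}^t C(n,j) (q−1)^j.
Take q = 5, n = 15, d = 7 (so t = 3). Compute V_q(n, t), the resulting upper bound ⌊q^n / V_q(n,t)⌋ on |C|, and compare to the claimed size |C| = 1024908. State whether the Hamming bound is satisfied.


V_q(n, t) = 30861, q^n = 30517578125, Hamming bound = 988871, |C| = 1024908 > bound (violated).

Step 1: Compute V_q(n, t) = Σ_{j=0}^3 C(n, j) (q−1)^j.
  j = 0: C(15,0)·(4)^0 = 1·1 = 1.
  j = 1: C(15,1)·(4)^1 = 15·4 = 60.
  j = 2: C(15,2)·(4)^2 = 105·16 = 1680.
  j = 3: C(15,3)·(4)^3 = 455·64 = 29120.
  V_q(n, t) = 1 + 60 + 1680 + 29120 = 30861.
Step 2: q^n = 5^15 = 30517578125.
Step 3: Hamming bound ⌊q^n / V_q(n,t)⌋ = ⌊30517578125/30861⌋ = 988871.
Step 4: Compare |C| = 1024908 to 988871: violated.
The claimed |C| lies above the Hamming bound, so no 5-ary code of length 15 with d ≥ 7 can have 1024908 codewords.


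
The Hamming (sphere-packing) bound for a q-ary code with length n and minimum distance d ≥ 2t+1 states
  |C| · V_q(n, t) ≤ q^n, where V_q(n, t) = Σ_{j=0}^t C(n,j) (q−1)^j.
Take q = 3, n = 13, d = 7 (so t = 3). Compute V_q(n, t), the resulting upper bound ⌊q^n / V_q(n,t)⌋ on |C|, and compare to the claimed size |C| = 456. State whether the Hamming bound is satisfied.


V_q(n, t) = 2627, q^n = 1594323, Hamming bound = 606, |C| = 456 ≤ bound (satisfied).

Step 1: Compute V_q(n, t) = Σ_{j=0}^3 C(n, j) (q−1)^j.
  j = 0: C(13,0)·(2)^0 = 1·1 = 1.
  j = 1: C(13,1)·(2)^1 = 13·2 = 26.
  j = 2: C(13,2)·(2)^2 = 78·4 = 312.
  j = 3: C(13,3)·(2)^3 = 286·8 = 2288.
  V_q(n, t) = 1 + 26 + 312 + 2288 = 2627.
Step 2: q^n = 3^13 = 1594323.
Step 3: Hamming bound ⌊q^n / V_q(n,t)⌋ = ⌊1594323/2627⌋ = 606.
Step 4: Compare |C| = 456 to 606: satisfied.
The claimed |C| lies below the Hamming bound.


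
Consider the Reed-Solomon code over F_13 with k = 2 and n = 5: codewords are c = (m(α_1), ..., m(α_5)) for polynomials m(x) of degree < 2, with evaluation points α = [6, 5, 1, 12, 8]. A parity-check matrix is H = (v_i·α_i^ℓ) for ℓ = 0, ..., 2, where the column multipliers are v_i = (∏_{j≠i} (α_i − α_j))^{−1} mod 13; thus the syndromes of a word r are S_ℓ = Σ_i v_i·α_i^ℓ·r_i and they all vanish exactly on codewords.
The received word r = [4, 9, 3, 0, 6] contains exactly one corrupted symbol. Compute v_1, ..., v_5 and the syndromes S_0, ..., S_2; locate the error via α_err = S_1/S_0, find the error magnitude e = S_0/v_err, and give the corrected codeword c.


S = (12, 5, 1), error at position 5, error magnitude e = 12, c = [4, 9, 3, 0, 7].

Step 1: column multipliers v_i = (∏_{j≠i}(α_i − α_j))^{−1} mod 13.
  i = 1 (α = 6): (6−5)(6−1)(6−12)(6−8) = 1·5·(−6)·(−2) = 60 ≡ 8, so v_1 = 8^{−1} = 5 (mod 13).
  i = 2 (α = 5): (5−6)(5−1)(5−12)(5−8) = (−1)·4·(−7)·(−3) = −84 ≡ 7, so v_2 = 7^{−1} = 2 (mod 13).
  i = 3 (α = 1): (1−6)(1−5)(1−12)(1−8) = (−5)·(−4)·(−11)·(−7) = 1540 ≡ 6, so v_3 = 6^{−1} = 11 (mod 13).
  i = 4 (α = 12): (12−6)(12−5)(12−1)(12−8) = 6·7·11·4 = 1848 ≡ 2, so v_4 = 2^{−1} = 7 (mod 13).
  i = 5 (α = 8): (8−6)(8−5)(8−1)(8−12) = 2·3·7·(−4) = −168 ≡ 1, so v_5 = 1^{−1} = 1 (mod 13).
  v = [5, 2, 11, 7, 1].
Step 2: syndromes of r = [4, 9, 3, 0, 6] (all sums mod 13).
  S_0 = Σ v_i r_i = 5·4 + 2·9 + 11·3 + 7·0 + 1·6 = 77 ≡ 12.
  S_1 = Σ v_i α_i r_i = 5·6·4 + 2·5·9 + 11·1·3 + 7·12·0 + 1·8·6 = 291 ≡ 5.
  α_i^2 mod 13 = [10, 12, 1, 1, 12].
  S_2 = Σ v_i α_i^2 r_i = 5·10·4 + 2·12·9 + 11·1·3 + 7·1·0 + 1·12·6 = 521 ≡ 1.
  S = (12, 5, 1) ≠ 0, so r is not a codeword (an error is present).
Step 3: locate the error. For a single error e at position i, S_ℓ = v_i·e·α_i^ℓ, so α_err = S_1/S_0.
  S_0^{−1} = 12^{−1} = 12 (mod 13), so α_err = 5·12 = 60 ≡ 8 = α_5. Error position i = 5.
  Consistency check: S_2/S_1 = 1·8 = 8 ≡ 8 = α_err ✓ (single-error assumption holds).
Step 4: error magnitude e = S_0/v_5 = S_0·∏_{j≠5}(α_5 − α_j) = 12·1 = 12 ≡ 12 (mod 13).
Step 5: correct position 5: c_5 = r_5 − e = 6 − 12 ≡ 7 (mod 13). Hence c = [4, 9, 3, 0, 7].
  Check: interpolating c through the α_i gives m(x) = 8 + 8·x (degree < 2) with m(α_i) = c_i for every i, so c is indeed a codeword.


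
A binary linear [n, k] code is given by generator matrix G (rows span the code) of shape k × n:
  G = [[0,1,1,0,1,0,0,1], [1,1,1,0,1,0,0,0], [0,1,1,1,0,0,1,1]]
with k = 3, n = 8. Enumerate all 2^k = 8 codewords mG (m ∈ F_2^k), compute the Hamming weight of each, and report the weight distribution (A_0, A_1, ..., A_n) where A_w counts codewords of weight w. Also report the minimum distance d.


Weight distribution: A_0 = 1, A_2 = 1, A_3 = 1, A_4 = 2, A_5 = 3. Minimum distance d = 2.

Enumerate all 2^3 = 8 messages m ∈ F_2^3.
For each, compute codeword c = mG in F_2^8, then tally its weight.
  m = 000 → c = 00000000, weight = 0.
  m = 100 → c = 01101001, weight = 4.
  m = 010 → c = 11101000, weight = 4.
  m = 110 → c = 10000001, weight = 2.
  m = 001 → c = 01110011, weight = 5.
  m = 101 → c = 00011010, weight = 3.
  m = 011 → c = 10011011, weight = 5.
  m = 111 → c = 11110010, weight = 5.
Tally weights:
  weight 0: 1 codewords.
  weight 2: 1 codewords.
  weight 3: 1 codewords.
  weight 4: 2 codewords.
  weight 5: 3 codewords.
Minimum distance d = smallest w > 0 with A_w > 0 = 2.
Sanity: Σ A_w = 8 = 2^3 = 8 ✓.


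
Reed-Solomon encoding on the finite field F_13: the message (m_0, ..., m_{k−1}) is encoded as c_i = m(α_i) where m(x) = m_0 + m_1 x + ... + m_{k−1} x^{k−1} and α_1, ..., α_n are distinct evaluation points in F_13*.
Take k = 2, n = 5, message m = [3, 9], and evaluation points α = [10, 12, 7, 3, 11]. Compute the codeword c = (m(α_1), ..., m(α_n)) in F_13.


c = [2, 7, 1, 4, 11]

Message polynomial: m(x) = 3 + 9·x (mod 13).
For each evaluation point α_i, compute m(α_i) mod 13:
  α_1 = 10: Horner steps 9 → 2, so m(10) = 2.
  α_2 = 12: Horner steps 9 → 7, so m(12) = 7.
  α_3 = 7: Horner steps 9 → 1, so m(7) = 1.
  α_4 = 3: Horner steps 9 → 4, so m(3) = 4.
  α_5 = 11: Horner steps 9 → 11, so m(11) = 11.
Codeword c = [2, 7, 1, 4, 11] ∈ F_13^5.


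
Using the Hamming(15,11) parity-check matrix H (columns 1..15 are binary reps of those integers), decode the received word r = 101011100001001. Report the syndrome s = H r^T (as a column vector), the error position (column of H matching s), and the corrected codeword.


s = (0, 1, 0, 1)^T, error position = 5, corrected codeword c = 101001100001001

Compute s = H r^T mod 2 one row at a time:
  s_1 = 0 + 0 + 0 + 0 + 1 + 0 + 0 + 1 = 2 ≡ 0 (mod 2).
  s_2 = 0 + 1 + 1 + 1 + 1 + 0 + 0 + 1 = 5 ≡ 1 (mod 2).
  s_3 = 0 + 1 + 1 + 1 + 0 + 0 + 0 + 1 = 4 ≡ 0 (mod 2).
  s_4 = 1 + 1 + 1 + 1 + 0 + 0 + 0 + 1 = 5 ≡ 1 (mod 2).
s = (0, 1, 0, 1)^T — this equals column 5 of H (binary 0101), so error is at position 5.
Correct: flip bit 5 of r = 101011100001001 to get c = 101001100001001.


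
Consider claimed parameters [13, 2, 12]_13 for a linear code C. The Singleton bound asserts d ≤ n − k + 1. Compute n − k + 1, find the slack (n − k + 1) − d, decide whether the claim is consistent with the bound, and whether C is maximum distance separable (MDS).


Singleton RHS = n − k + 1 = 12, slack = 0, bound satisfied, MDS.

Singleton bound: d ≤ n − k + 1.
Here n = 13, k = 2, so n − k + 1 = 12.
Given d = 12, check d ≤ 12: YES.
Slack = (n − k + 1) − d = 0.
The code is MDS (slack = 0).
Description: the claimed parameters are [13, 2, 12]_13; such a code would be MDS (meets Singleton bound).


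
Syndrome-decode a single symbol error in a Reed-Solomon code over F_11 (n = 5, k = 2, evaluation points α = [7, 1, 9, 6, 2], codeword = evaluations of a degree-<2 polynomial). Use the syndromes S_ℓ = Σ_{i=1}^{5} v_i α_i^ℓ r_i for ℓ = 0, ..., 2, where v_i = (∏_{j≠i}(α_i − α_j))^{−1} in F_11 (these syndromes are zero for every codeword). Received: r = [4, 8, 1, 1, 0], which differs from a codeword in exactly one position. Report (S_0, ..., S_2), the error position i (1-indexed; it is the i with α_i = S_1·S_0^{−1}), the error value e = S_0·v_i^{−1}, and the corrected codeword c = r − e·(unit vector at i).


S = (4, 3, 5), error at position 3, error magnitude e = 2, c = [4, 8, 10, 1, 0].

Step 1: column multipliers v_i = (∏_{j≠i}(α_i − α_j))^{−1} mod 11.
  i = 1 (α = 7): (7−1)(7−9)(7−6)(7−2) = 6·(−2)·1·5 = −60 ≡ 6, so v_1 = 6^{−1} = 2 (mod 11).
  i = 2 (α = 1): (1−7)(1−9)(1−6)(1−2) = (−6)·(−8)·(−5)·(−1) = 240 ≡ 9, so v_2 = 9^{−1} = 5 (mod 11).
  i = 3 (α = 9): (9−7)(9−1)(9−6)(9−2) = 2·8·3·7 = 336 ≡ 6, so v_3 = 6^{−1} = 2 (mod 11).
  i = 4 (α = 6): (6−7)(6−1)(6−9)(6−2) = (−1)·5·(−3)·4 = 60 ≡ 5, so v_4 = 5^{−1} = 9 (mod 11).
  i = 5 (α = 2): (2−7)(2−1)(2−9)(2−6) = (−5)·1·(−7)·(−4) = −140 ≡ 3, so v_5 = 3^{−1} = 4 (mod 11).
  v = [2, 5, 2, 9, 4].
Step 2: syndromes of r = [4, 8, 1, 1, 0] (all sums mod 11).
  S_0 = Σ v_i r_i = 2·4 + 5·8 + 2·1 + 9·1 + 4·0 = 59 ≡ 4.
  S_1 = Σ v_i α_i r_i = 2·7·4 + 5·1·8 + 2·9·1 + 9·6·1 + 4·2·0 = 168 ≡ 3.
  α_i^2 mod 11 = [5, 1, 4, 3, 4].
  S_2 = Σ v_i α_i^2 r_i = 2·5·4 + 5·1·8 + 2·4·1 + 9·3·1 + 4·4·0 = 115 ≡ 5.
  S = (4, 3, 5) ≠ 0, so r is not a codeword (an error is present).
Step 3: locate the error. For a single error e at position i, S_ℓ = v_i·e·α_i^ℓ, so α_err = S_1/S_0.
  S_0^{−1} = 4^{−1} = 3 (mod 11), so α_err = 3·3 = 9 ≡ 9 = α_3. Error position i = 3.
  Consistency check: S_2/S_1 = 5·4 = 20 ≡ 9 = α_err ✓ (single-error assumption holds).
Step 4: error magnitude e = S_0/v_3 = S_0·∏_{j≠3}(α_3 − α_j) = 4·6 = 24 ≡ 2 (mod 11).
Step 5: correct position 3: c_3 = r_3 − e = 1 − 2 ≡ 10 (mod 11). Hence c = [4, 8, 10, 1, 0].
  Check: interpolating c through the α_i gives m(x) = 5 + 3·x (degree < 2) with m(α_i) = c_i for every i, so c is indeed a codeword.


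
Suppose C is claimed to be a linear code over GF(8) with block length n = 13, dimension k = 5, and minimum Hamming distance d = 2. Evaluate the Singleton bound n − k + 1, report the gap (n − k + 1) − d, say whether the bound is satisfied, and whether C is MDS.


Singleton RHS = n − k + 1 = 9, slack = 7, bound satisfied, not MDS.

Singleton bound: d ≤ n − k + 1.
Here n = 13, k = 5, so n − k + 1 = 9.
Given d = 2, check d ≤ 9: YES.
Slack = (n − k + 1) − d = 7.
The code is NOT MDS (slack = 7 > 0).
Description: the claimed parameters are [13, 5, 2]_8; such a code would be non-MDS.


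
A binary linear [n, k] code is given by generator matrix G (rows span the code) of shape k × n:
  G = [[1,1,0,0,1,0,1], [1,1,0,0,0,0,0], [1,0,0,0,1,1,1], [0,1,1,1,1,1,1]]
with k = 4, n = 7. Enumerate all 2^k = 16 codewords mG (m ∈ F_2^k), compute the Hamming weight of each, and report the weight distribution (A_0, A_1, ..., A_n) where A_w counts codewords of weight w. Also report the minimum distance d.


Weight distribution: A_0 = 1, A_2 = 5, A_4 = 7, A_6 = 3. Minimum distance d = 2.

Enumerate all 2^4 = 16 messages m ∈ F_2^4.
For each, compute codeword c = mG in F_2^7, then tally its weight.
  m = 0000 → c = 0000000, weight = 0.
  m = 1000 → c = 1100101, weight = 4.
  m = 0100 → c = 1100000, weight = 2.
  m = 1100 → c = 0000101, weight = 2.
  m = 0010 → c = 1000111, weight = 4.
  m = 1010 → c = 0100010, weight = 2.
  m = 0110 → c = 0100111, weight = 4.
  m = 1110 → c = 1000010, weight = 2.
  m = 0001 → c = 0111111, weight = 6.
  m = 1001 → c = 1011010, weight = 4.
  m = 0101 → c = 1011111, weight = 6.
  m = 1101 → c = 0111010, weight = 4.
  m = 0011 → c = 1111000, weight = 4.
  m = 1011 → c = 0011101, weight = 4.
  m = 0111 → c = 0011000, weight = 2.
  m = 1111 → c = 1111101, weight = 6.
Tally weights:
  weight 0: 1 codewords.
  weight 2: 5 codewords.
  weight 4: 7 codewords.
  weight 6: 3 codewords.
Minimum distance d = smallest w > 0 with A_w > 0 = 2.
Sanity: Σ A_w = 16 = 2^4 = 16 ✓.


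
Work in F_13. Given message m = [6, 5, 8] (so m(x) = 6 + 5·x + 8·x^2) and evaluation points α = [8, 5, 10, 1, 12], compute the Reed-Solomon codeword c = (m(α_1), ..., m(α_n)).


c = [12, 10, 11, 6, 9]

Message polynomial: m(x) = 6 + 5·x + 8·x^2 (mod 13).
For each evaluation point α_i, compute m(α_i) mod 13:
  α_1 = 8: Horner steps 8 → 4 → 12, so m(8) = 12.
  α_2 = 5: Horner steps 8 → 6 → 10, so m(5) = 10.
  α_3 = 10: Horner steps 8 → 7 → 11, so m(10) = 11.
  α_4 = 1: Horner steps 8 → 0 → 6, so m(1) = 6.
  α_5 = 12: Horner steps 8 → 10 → 9, so m(12) = 9.
Codeword c = [12, 10, 11, 6, 9] ∈ F_13^5.


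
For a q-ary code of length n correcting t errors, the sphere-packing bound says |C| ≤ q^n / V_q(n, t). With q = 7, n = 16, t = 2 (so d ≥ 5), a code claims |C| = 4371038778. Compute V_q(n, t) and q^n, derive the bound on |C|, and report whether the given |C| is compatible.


V_q(n, t) = 4417, q^n = 33232930569601, Hamming bound = 7523869270, |C| = 4371038778 ≤ bound (satisfied).

Step 1: Compute V_q(n, t) = Σ_{j=0}^2 C(n, j) (q−1)^j.
  j = 0: C(16,0)·(6)^0 = 1·1 = 1.
  j = 1: C(16,1)·(6)^1 = 16·6 = 96.
  j = 2: C(16,2)·(6)^2 = 120·36 = 4320.
  V_q(n, t) = 1 + 96 + 4320 = 4417.
Step 2: q^n = 7^16 = 33232930569601.
Step 3: Hamming bound ⌊q^n / V_q(n,t)⌋ = ⌊33232930569601/4417⌋ = 7523869270.
Step 4: Compare |C| = 4371038778 to 7523869270: satisfied.
The claimed |C| lies below the Hamming bound.


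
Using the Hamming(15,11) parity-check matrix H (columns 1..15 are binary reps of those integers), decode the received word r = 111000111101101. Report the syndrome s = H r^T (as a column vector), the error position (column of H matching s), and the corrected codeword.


s = (0, 0, 1, 0)^T, error position = 2, corrected codeword c = 101000111101101

Compute s = H r^T mod 2 one row at a time:
  s_1 = 1 + 1 + 1 + 0 + 1 + 1 + 0 + 1 = 6 ≡ 0 (mod 2).
  s_2 = 0 + 0 + 0 + 1 + 1 + 1 + 0 + 1 = 4 ≡ 0 (mod 2).
  s_3 = 1 + 1 + 0 + 1 + 1 + 0 + 0 + 1 = 5 ≡ 1 (mod 2).
  s_4 = 1 + 1 + 0 + 1 + 1 + 0 + 1 + 1 = 6 ≡ 0 (mod 2).
s = (0, 0, 1, 0)^T — this equals column 2 of H (binary 0010), so error is at position 2.
Correct: flip bit 2 of r = 111000111101101 to get c = 101000111101101.


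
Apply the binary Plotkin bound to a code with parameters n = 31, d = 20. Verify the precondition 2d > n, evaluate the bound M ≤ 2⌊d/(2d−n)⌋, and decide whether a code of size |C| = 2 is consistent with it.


Plotkin bound M ≤ 4; given |C| = 2 ≤ bound (satisfied).

Check applicability: 2d = 40, n = 31.
2d − n = 9 > 0, so Plotkin applies.
Compute d/(2d−n) = 20/9 ≈ 2.2222.
⌊d/(2d−n)⌋ = 2.
Plotkin bound: M ≤ 2·2 = 4.
Given |C| = 2, check: satisfied.
This |C| is below the Plotkin bound.


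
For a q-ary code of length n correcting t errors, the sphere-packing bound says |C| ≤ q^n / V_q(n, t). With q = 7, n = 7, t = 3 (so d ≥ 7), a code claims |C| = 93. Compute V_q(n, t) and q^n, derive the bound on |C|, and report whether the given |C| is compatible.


V_q(n, t) = 8359, q^n = 823543, Hamming bound = 98, |C| = 93 ≤ bound (satisfied).

Step 1: Compute V_q(n, t) = Σ_{j=0}^3 C(n, j) (q−1)^j.
  j = 0: C(7,0)·(6)^0 = 1·1 = 1.
  j = 1: C(7,1)·(6)^1 = 7·6 = 42.
  j = 2: C(7,2)·(6)^2 = 21·36 = 756.
  j = 3: C(7,3)·(6)^3 = 35·216 = 7560.
  V_q(n, t) = 1 + 42 + 756 + 7560 = 8359.
Step 2: q^n = 7^7 = 823543.
Step 3: Hamming bound ⌊q^n / V_q(n,t)⌋ = ⌊823543/8359⌋ = 98.
Step 4: Compare |C| = 93 to 98: satisfied.
The claimed |C| lies below the Hamming bound.


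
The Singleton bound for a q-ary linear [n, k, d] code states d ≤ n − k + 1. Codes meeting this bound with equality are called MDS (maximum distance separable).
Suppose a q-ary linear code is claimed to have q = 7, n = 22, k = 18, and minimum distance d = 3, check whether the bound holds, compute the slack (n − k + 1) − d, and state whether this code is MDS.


Singleton RHS = n − k + 1 = 5, slack = 2, bound satisfied, not MDS.

Singleton bound: d ≤ n − k + 1.
Here n = 22, k = 18, so n − k + 1 = 5.
Given d = 3, check d ≤ 5: YES.
Slack = (n − k + 1) − d = 2.
The code is NOT MDS (slack = 2 > 0).
Description: the claimed parameters are [22, 18, 3]_7; such a code would be non-MDS.


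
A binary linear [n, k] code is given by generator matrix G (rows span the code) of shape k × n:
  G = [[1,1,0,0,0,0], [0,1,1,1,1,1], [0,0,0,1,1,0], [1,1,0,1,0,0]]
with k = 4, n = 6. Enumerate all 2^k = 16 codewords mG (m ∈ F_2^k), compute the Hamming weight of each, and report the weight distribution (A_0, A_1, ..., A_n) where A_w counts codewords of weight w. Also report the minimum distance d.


Weight distribution: A_0 = 1, A_1 = 2, A_2 = 2, A_3 = 4, A_4 = 5, A_5 = 2. Minimum distance d = 1.

Enumerate all 2^4 = 16 messages m ∈ F_2^4.
For each, compute codeword c = mG in F_2^6, then tally its weight.
  m = 0000 → c = 000000, weight = 0.
  m = 1000 → c = 110000, weight = 2.
  m = 0100 → c = 011111, weight = 5.
  m = 1100 → c = 101111, weight = 5.
  m = 0010 → c = 000110, weight = 2.
  m = 1010 → c = 110110, weight = 4.
  m = 0110 → c = 011001, weight = 3.
  m = 1110 → c = 101001, weight = 3.
  m = 0001 → c = 110100, weight = 3.
  m = 1001 → c = 000100, weight = 1.
  m = 0101 → c = 101011, weight = 4.
  m = 1101 → c = 011011, weight = 4.
  m = 0011 → c = 110010, weight = 3.
  m = 1011 → c = 000010, weight = 1.
  m = 0111 → c = 101101, weight = 4.
  m = 1111 → c = 011101, weight = 4.
Tally weights:
  weight 0: 1 codewords.
  weight 1: 2 codewords.
  weight 2: 2 codewords.
  weight 3: 4 codewords.
  weight 4: 5 codewords.
  weight 5: 2 codewords.
Minimum distance d = smallest w > 0 with A_w > 0 = 1.
Sanity: Σ A_w = 16 = 2^4 = 16 ✓.


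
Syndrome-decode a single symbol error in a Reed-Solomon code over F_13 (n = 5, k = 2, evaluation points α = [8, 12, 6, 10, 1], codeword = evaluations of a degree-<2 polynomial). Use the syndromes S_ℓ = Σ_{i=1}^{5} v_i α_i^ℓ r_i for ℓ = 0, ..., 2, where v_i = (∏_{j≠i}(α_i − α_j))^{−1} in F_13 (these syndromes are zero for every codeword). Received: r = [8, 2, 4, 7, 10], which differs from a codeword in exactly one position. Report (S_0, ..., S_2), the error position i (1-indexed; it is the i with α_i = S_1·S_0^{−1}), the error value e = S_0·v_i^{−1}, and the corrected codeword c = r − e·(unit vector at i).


S = (6, 9, 7), error at position 1, error magnitude e = 9, c = [12, 2, 4, 7, 10].

Step 1: column multipliers v_i = (∏_{j≠i}(α_i − α_j))^{−1} mod 13.
  i = 1 (α = 8): (8−12)(8−6)(8−10)(8−1) = (−4)·2·(−2)·7 = 112 ≡ 8, so v_1 = 8^{−1} = 5 (mod 13).
  i = 2 (α = 12): (12−8)(12−6)(12−10)(12−1) = 4·6·2·11 = 528 ≡ 8, so v_2 = 8^{−1} = 5 (mod 13).
  i = 3 (α = 6): (6−8)(6−12)(6−10)(6−1) = (−2)·(−6)·(−4)·5 = −240 ≡ 7, so v_3 = 7^{−1} = 2 (mod 13).
  i = 4 (α = 10): (10−8)(10−12)(10−6)(10−1) = 2·(−2)·4·9 = −144 ≡ 12, so v_4 = 12^{−1} = 12 (mod 13).
  i = 5 (α = 1): (1−8)(1−12)(1−6)(1−10) = (−7)·(−11)·(−5)·(−9) = 3465 ≡ 7, so v_5 = 7^{−1} = 2 (mod 13).
  v = [5, 5, 2, 12, 2].
Step 2: syndromes of r = [8, 2, 4, 7, 10] (all sums mod 13).
  S_0 = Σ v_i r_i = 5·8 + 5·2 + 2·4 + 12·7 + 2·10 = 162 ≡ 6.
  S_1 = Σ v_i α_i r_i = 5·8·8 + 5·12·2 + 2·6·4 + 12·10·7 + 2·1·10 = 1348 ≡ 9.
  α_i^2 mod 13 = [12, 1, 10, 9, 1].
  S_2 = Σ v_i α_i^2 r_i = 5·12·8 + 5·1·2 + 2·10·4 + 12·9·7 + 2·1·10 = 1346 ≡ 7.
  S = (6, 9, 7) ≠ 0, so r is not a codeword (an error is present).
Step 3: locate the error. For a single error e at position i, S_ℓ = v_i·e·α_i^ℓ, so α_err = S_1/S_0.
  S_0^{−1} = 6^{−1} = 11 (mod 13), so α_err = 9·11 = 99 ≡ 8 = α_1. Error position i = 1.
  Consistency check: S_2/S_1 = 7·3 = 21 ≡ 8 = α_err ✓ (single-error assumption holds).
Step 4: error magnitude e = S_0/v_1 = S_0·∏_{j≠1}(α_1 − α_j) = 6·8 = 48 ≡ 9 (mod 13).
Step 5: correct position 1: c_1 = r_1 − e = 8 − 9 ≡ 12 (mod 13). Hence c = [12, 2, 4, 7, 10].
  Check: interpolating c through the α_i gives m(x) = 6 + 4·x (degree < 2) with m(α_i) = c_i for every i, so c is indeed a codeword.


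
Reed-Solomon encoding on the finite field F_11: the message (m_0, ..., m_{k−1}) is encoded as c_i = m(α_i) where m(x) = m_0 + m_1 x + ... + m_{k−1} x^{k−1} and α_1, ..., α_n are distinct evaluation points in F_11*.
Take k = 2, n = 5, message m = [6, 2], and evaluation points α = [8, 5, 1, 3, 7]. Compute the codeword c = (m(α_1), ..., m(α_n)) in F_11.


c = [0, 5, 8, 1, 9]

Message polynomial: m(x) = 6 + 2·x (mod 11).
For each evaluation point α_i, compute m(α_i) mod 11:
  α_1 = 8: Horner steps 2 → 0, so m(8) = 0.
  α_2 = 5: Horner steps 2 → 5, so m(5) = 5.
  α_3 = 1: Horner steps 2 → 8, so m(1) = 8.
  α_4 = 3: Horner steps 2 → 1, so m(3) = 1.
  α_5 = 7: Horner steps 2 → 9, so m(7) = 9.
Codeword c = [0, 5, 8, 1, 9] ∈ F_11^5.


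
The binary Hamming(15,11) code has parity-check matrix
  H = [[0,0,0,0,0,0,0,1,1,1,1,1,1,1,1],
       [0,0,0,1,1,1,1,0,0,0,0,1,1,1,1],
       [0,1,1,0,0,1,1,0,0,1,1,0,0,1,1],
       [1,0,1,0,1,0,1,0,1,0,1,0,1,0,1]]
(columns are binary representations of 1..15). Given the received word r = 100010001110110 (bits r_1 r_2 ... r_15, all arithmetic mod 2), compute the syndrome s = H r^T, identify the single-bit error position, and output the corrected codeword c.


s = (1, 1, 1, 1)^T, error position = 15, corrected codeword c = 100010001110111

Compute s = H r^T mod 2 one row at a time:
  s_1 = 0 + 1 + 1 + 1 + 0 + 1 + 1 + 0 = 5 ≡ 1 (mod 2).
  s_2 = 0 + 1 + 0 + 0 + 0 + 1 + 1 + 0 = 3 ≡ 1 (mod 2).
  s_3 = 0 + 0 + 0 + 0 + 1 + 1 + 1 + 0 = 3 ≡ 1 (mod 2).
  s_4 = 1 + 0 + 1 + 0 + 1 + 1 + 1 + 0 = 5 ≡ 1 (mod 2).
s = (1, 1, 1, 1)^T — this equals column 15 of H (binary 1111), so error is at position 15.
Correct: flip bit 15 of r = 100010001110110 to get c = 100010001110111.


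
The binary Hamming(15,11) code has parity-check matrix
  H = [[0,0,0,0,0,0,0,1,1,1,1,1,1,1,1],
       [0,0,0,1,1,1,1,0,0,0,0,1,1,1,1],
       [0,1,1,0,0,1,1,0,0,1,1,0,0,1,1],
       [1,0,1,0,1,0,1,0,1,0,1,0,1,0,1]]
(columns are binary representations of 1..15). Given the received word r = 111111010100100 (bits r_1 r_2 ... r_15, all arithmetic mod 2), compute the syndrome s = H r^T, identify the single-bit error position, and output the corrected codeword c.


s = (1, 0, 0, 0)^T, error position = 8, corrected codeword c = 111111000100100

Compute s = H r^T mod 2 one row at a time:
  s_1 = 1 + 0 + 1 + 0 + 0 + 1 + 0 + 0 = 3 ≡ 1 (mod 2).
  s_2 = 1 + 1 + 1 + 0 + 0 + 1 + 0 + 0 = 4 ≡ 0 (mod 2).
  s_3 = 1 + 1 + 1 + 0 + 1 + 0 + 0 + 0 = 4 ≡ 0 (mod 2).
  s_4 = 1 + 1 + 1 + 0 + 0 + 0 + 1 + 0 = 4 ≡ 0 (mod 2).
s = (1, 0, 0, 0)^T — this equals column 8 of H (binary 1000), so error is at position 8.
Correct: flip bit 8 of r = 111111010100100 to get c = 111111000100100.


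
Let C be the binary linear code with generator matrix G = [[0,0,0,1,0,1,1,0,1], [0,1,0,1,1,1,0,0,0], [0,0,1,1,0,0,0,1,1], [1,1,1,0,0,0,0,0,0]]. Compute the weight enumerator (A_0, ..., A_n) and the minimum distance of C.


Weight distribution: A_0 = 1, A_3 = 1, A_4 = 5, A_5 = 6, A_6 = 2, A_7 = 1. Minimum distance d = 3.

Enumerate all 2^4 = 16 messages m ∈ F_2^4.
For each, compute codeword c = mG in F_2^9, then tally its weight.
  m = 0000 → c = 000000000, weight = 0.
  m = 1000 → c = 000101101, weight = 4.
  m = 0100 → c = 010111000, weight = 4.
  m = 1100 → c = 010010101, weight = 4.
  m = 0010 → c = 001100011, weight = 4.
  m = 1010 → c = 001001110, weight = 4.
  m = 0110 → c = 011011011, weight = 6.
  m = 1110 → c = 011110110, weight = 6.
  m = 0001 → c = 111000000, weight = 3.
  m = 1001 → c = 111101101, weight = 7.
  m = 0101 → c = 101111000, weight = 5.
  m = 1101 → c = 101010101, weight = 5.
  m = 0011 → c = 110100011, weight = 5.
  m = 1011 → c = 110001110, weight = 5.
  m = 0111 → c = 100011011, weight = 5.
  m = 1111 → c = 100110110, weight = 5.
Tally weights:
  weight 0: 1 codewords.
  weight 3: 1 codewords.
  weight 4: 5 codewords.
  weight 5: 6 codewords.
  weight 6: 2 codewords.
  weight 7: 1 codewords.
Minimum distance d = smallest w > 0 with A_w > 0 = 3.
Sanity: Σ A_w = 16 = 2^4 = 16 ✓.


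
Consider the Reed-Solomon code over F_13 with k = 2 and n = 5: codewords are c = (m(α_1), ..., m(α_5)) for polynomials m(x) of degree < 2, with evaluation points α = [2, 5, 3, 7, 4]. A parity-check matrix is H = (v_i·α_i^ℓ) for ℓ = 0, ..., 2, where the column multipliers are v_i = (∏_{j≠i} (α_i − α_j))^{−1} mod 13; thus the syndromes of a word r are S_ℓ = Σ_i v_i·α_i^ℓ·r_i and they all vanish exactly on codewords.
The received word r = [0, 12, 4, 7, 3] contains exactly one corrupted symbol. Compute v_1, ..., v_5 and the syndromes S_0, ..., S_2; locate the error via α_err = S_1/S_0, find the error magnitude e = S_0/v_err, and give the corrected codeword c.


S = (10, 1, 4), error at position 5, error magnitude e = 8, c = [0, 12, 4, 7, 8].

Step 1: column multipliers v_i = (∏_{j≠i}(α_i − α_j))^{−1} mod 13.
  i = 1 (α = 2): (2−5)(2−3)(2−7)(2−4) = (−3)·(−1)·(−5)·(−2) = 30 ≡ 4, so v_1 = 4^{−1} = 10 (mod 13).
  i = 2 (α = 5): (5−2)(5−3)(5−7)(5−4) = 3·2·(−2)·1 = −12 ≡ 1, so v_2 = 1^{−1} = 1 (mod 13).
  i = 3 (α = 3): (3−2)(3−5)(3−7)(3−4) = 1·(−2)·(−4)·(−1) = −8 ≡ 5, so v_3 = 5^{−1} = 8 (mod 13).
  i = 4 (α = 7): (7−2)(7−5)(7−3)(7−4) = 5·2·4·3 = 120 ≡ 3, so v_4 = 3^{−1} = 9 (mod 13).
  i = 5 (α = 4): (4−2)(4−5)(4−3)(4−7) = 2·(−1)·1·(−3) = 6 ≡ 6, so v_5 = 6^{−1} = 11 (mod 13).
  v = [10, 1, 8, 9, 11].
Step 2: syndromes of r = [0, 12, 4, 7, 3] (all sums mod 13).
  S_0 = Σ v_i r_i = 10·0 + 1·12 + 8·4 + 9·7 + 11·3 = 140 ≡ 10.
  S_1 = Σ v_i α_i r_i = 10·2·0 + 1·5·12 + 8·3·4 + 9·7·7 + 11·4·3 = 729 ≡ 1.
  α_i^2 mod 13 = [4, 12, 9, 10, 3].
  S_2 = Σ v_i α_i^2 r_i = 10·4·0 + 1·12·12 + 8·9·4 + 9·10·7 + 11·3·3 = 1161 ≡ 4.
  S = (10, 1, 4) ≠ 0, so r is not a codeword (an error is present).
Step 3: locate the error. For a single error e at position i, S_ℓ = v_i·e·α_i^ℓ, so α_err = S_1/S_0.
  S_0^{−1} = 10^{−1} = 4 (mod 13), so α_err = 1·4 = 4 ≡ 4 = α_5. Error position i = 5.
  Consistency check: S_2/S_1 = 4·1 = 4 ≡ 4 = α_err ✓ (single-error assumption holds).
Step 4: error magnitude e = S_0/v_5 = S_0·∏_{j≠5}(α_5 − α_j) = 10·6 = 60 ≡ 8 (mod 13).
Step 5: correct position 5: c_5 = r_5 − e = 3 − 8 ≡ 8 (mod 13). Hence c = [0, 12, 4, 7, 8].
  Check: interpolating c through the α_i gives m(x) = 5 + 4·x (degree < 2) with m(α_i) = c_i for every i, so c is indeed a codeword.


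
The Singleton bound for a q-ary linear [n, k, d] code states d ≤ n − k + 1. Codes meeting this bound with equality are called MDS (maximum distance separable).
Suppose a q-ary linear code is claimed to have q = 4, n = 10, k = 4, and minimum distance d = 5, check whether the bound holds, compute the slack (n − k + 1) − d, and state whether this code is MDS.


Singleton RHS = n − k + 1 = 7, slack = 2, bound satisfied, not MDS.

Singleton bound: d ≤ n − k + 1.
Here n = 10, k = 4, so n − k + 1 = 7.
Given d = 5, check d ≤ 7: YES.
Slack = (n − k + 1) − d = 2.
The code is NOT MDS (slack = 2 > 0).
Description: the claimed parameters are [10, 4, 5]_4; such a code would be non-MDS.


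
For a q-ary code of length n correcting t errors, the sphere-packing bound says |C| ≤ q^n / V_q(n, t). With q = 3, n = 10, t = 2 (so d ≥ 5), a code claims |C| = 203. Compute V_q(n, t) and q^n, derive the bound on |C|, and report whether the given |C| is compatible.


V_q(n, t) = 201, q^n = 59049, Hamming bound = 293, |C| = 203 ≤ bound (satisfied).

Step 1: Compute V_q(n, t) = Σ_{j=0}^2 C(n, j) (q−1)^j.
  j = 0: C(10,0)·(2)^0 = 1·1 = 1.
  j = 1: C(10,1)·(2)^1 = 10·2 = 20.
  j = 2: C(10,2)·(2)^2 = 45·4 = 180.
  V_q(n, t) = 1 + 20 + 180 = 201.
Step 2: q^n = 3^10 = 59049.
Step 3: Hamming bound ⌊q^n / V_q(n,t)⌋ = ⌊59049/201⌋ = 293.
Step 4: Compare |C| = 203 to 293: satisfied.
The claimed |C| lies below the Hamming bound.


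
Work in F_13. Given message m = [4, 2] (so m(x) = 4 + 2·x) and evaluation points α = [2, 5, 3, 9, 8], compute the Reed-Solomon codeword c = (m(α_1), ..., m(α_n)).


c = [8, 1, 10, 9, 7]

Message polynomial: m(x) = 4 + 2·x (mod 13).
For each evaluation point α_i, compute m(α_i) mod 13:
  α_1 = 2: Horner steps 2 → 8, so m(2) = 8.
  α_2 = 5: Horner steps 2 → 1, so m(5) = 1.
  α_3 = 3: Horner steps 2 → 10, so m(3) = 10.
  α_4 = 9: Horner steps 2 → 9, so m(9) = 9.
  α_5 = 8: Horner steps 2 → 7, so m(8) = 7.
Codeword c = [8, 1, 10, 9, 7] ∈ F_13^5.


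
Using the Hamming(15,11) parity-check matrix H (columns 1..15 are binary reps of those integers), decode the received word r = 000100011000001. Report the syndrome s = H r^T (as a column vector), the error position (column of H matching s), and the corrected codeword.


s = (1, 0, 1, 0)^T, error position = 10, corrected codeword c = 000100011100001

Compute s = H r^T mod 2 one row at a time:
  s_1 = 1 + 1 + 0 + 0 + 0 + 0 + 0 + 1 = 3 ≡ 1 (mod 2).
  s_2 = 1 + 0 + 0 + 0 + 0 + 0 + 0 + 1 = 2 ≡ 0 (mod 2).
  s_3 = 0 + 0 + 0 + 0 + 0 + 0 + 0 + 1 = 1 ≡ 1 (mod 2).
  s_4 = 0 + 0 + 0 + 0 + 1 + 0 + 0 + 1 = 2 ≡ 0 (mod 2).
s = (1, 0, 1, 0)^T — this equals column 10 of H (binary 1010), so error is at position 10.
Correct: flip bit 10 of r = 000100011000001 to get c = 000100011100001.


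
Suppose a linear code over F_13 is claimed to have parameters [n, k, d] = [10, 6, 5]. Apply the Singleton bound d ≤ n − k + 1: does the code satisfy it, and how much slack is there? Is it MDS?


Singleton RHS = n − k + 1 = 5, slack = 0, bound satisfied, MDS.

Singleton bound: d ≤ n − k + 1.
Here n = 10, k = 6, so n − k + 1 = 5.
Given d = 5, check d ≤ 5: YES.
Slack = (n − k + 1) − d = 0.
The code is MDS (slack = 0).
Description: the claimed parameters are [10, 6, 5]_13; such a code would be MDS (meets Singleton bound).


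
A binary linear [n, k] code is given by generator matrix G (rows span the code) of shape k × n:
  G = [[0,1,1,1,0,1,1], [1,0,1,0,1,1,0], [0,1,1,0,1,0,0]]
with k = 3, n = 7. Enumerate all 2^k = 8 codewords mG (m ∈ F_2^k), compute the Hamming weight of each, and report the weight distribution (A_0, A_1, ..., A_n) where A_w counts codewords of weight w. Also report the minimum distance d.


Weight distribution: A_0 = 1, A_3 = 2, A_4 = 3, A_5 = 2. Minimum distance d = 3.

Enumerate all 2^3 = 8 messages m ∈ F_2^3.
For each, compute codeword c = mG in F_2^7, then tally its weight.
  m = 000 → c = 0000000, weight = 0.
  m = 100 → c = 0111011, weight = 5.
  m = 010 → c = 1010110, weight = 4.
  m = 110 → c = 1101101, weight = 5.
  m = 001 → c = 0110100, weight = 3.
  m = 101 → c = 0001111, weight = 4.
  m = 011 → c = 1100010, weight = 3.
  m = 111 → c = 1011001, weight = 4.
Tally weights:
  weight 0: 1 codewords.
  weight 3: 2 codewords.
  weight 4: 3 codewords.
  weight 5: 2 codewords.
Minimum distance d = smallest w > 0 with A_w > 0 = 3.
Sanity: Σ A_w = 8 = 2^3 = 8 ✓.


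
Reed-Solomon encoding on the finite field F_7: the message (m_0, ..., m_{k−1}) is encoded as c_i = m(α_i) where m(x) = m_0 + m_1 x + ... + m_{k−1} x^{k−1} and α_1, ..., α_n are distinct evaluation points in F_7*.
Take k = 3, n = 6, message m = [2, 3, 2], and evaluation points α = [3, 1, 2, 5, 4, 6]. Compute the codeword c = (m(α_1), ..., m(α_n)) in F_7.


c = [1, 0, 2, 4, 4, 1]

Message polynomial: m(x) = 2 + 3·x + 2·x^2 (mod 7).
For each evaluation point α_i, compute m(α_i) mod 7:
  α_1 = 3: Horner steps 2 → 2 → 1, so m(3) = 1.
  α_2 = 1: Horner steps 2 → 5 → 0, so m(1) = 0.
  α_3 = 2: Horner steps 2 → 0 → 2, so m(2) = 2.
  α_4 = 5: Horner steps 2 → 6 → 4, so m(5) = 4.
  α_5 = 4: Horner steps 2 → 4 → 4, so m(4) = 4.
  α_6 = 6: Horner steps 2 → 1 → 1, so m(6) = 1.
Codeword c = [1, 0, 2, 4, 4, 1] ∈ F_7^6.


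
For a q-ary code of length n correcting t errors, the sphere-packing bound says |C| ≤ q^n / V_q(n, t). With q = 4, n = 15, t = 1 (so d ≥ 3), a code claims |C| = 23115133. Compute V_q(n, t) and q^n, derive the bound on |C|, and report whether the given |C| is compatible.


V_q(n, t) = 46, q^n = 1073741824, Hamming bound = 23342213, |C| = 23115133 ≤ bound (satisfied).

Step 1: Compute V_q(n, t) = Σ_{j=0}^1 C(n, j) (q−1)^j.
  j = 0: C(15,0)·(3)^0 = 1·1 = 1.
  j = 1: C(15,1)·(3)^1 = 15·3 = 45.
  V_q(n, t) = 1 + 45 = 46.
Step 2: q^n = 4^15 = 1073741824.
Step 3: Hamming bound ⌊q^n / V_q(n,t)⌋ = ⌊1073741824/46⌋ = 23342213.
Step 4: Compare |C| = 23115133 to 23342213: satisfied.
The claimed |C| lies below the Hamming bound.


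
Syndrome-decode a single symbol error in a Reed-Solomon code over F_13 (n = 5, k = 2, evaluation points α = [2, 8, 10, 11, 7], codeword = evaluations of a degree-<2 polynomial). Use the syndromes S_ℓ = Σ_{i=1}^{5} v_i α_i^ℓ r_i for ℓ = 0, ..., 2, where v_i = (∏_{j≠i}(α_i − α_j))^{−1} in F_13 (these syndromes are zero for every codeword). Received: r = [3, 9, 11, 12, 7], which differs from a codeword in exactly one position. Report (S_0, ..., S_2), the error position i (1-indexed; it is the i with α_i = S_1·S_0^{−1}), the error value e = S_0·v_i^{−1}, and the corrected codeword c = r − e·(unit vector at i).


S = (5, 9, 11), error at position 5, error magnitude e = 12, c = [3, 9, 11, 12, 8].

Step 1: column multipliers v_i = (∏_{j≠i}(α_i − α_j))^{−1} mod 13.
  i = 1 (α = 2): (2−8)(2−10)(2−11)(2−7) = (−6)·(−8)·(−9)·(−5) = 2160 ≡ 2, so v_1 = 2^{−1} = 7 (mod 13).
  i = 2 (α = 8): (8−2)(8−10)(8−11)(8−7) = 6·(−2)·(−3)·1 = 36 ≡ 10, so v_2 = 10^{−1} = 4 (mod 13).
  i = 3 (α = 10): (10−2)(10−8)(10−11)(10−7) = 8·2·(−1)·3 = −48 ≡ 4, so v_3 = 4^{−1} = 10 (mod 13).
  i = 4 (α = 11): (11−2)(11−8)(11−10)(11−7) = 9·3·1·4 = 108 ≡ 4, so v_4 = 4^{−1} = 10 (mod 13).
  i = 5 (α = 7): (7−2)(7−8)(7−10)(7−11) = 5·(−1)·(−3)·(−4) = −60 ≡ 5, so v_5 = 5^{−1} = 8 (mod 13).
  v = [7, 4, 10, 10, 8].
Step 2: syndromes of r = [3, 9, 11, 12, 7] (all sums mod 13).
  S_0 = Σ v_i r_i = 7·3 + 4·9 + 10·11 + 10·12 + 8·7 = 343 ≡ 5.
  S_1 = Σ v_i α_i r_i = 7·2·3 + 4·8·9 + 10·10·11 + 10·11·12 + 8·7·7 = 3142 ≡ 9.
  α_i^2 mod 13 = [4, 12, 9, 4, 10].
  S_2 = Σ v_i α_i^2 r_i = 7·4·3 + 4·12·9 + 10·9·11 + 10·4·12 + 8·10·7 = 2546 ≡ 11.
  S = (5, 9, 11) ≠ 0, so r is not a codeword (an error is present).
Step 3: locate the error. For a single error e at position i, S_ℓ = v_i·e·α_i^ℓ, so α_err = S_1/S_0.
  S_0^{−1} = 5^{−1} = 8 (mod 13), so α_err = 9·8 = 72 ≡ 7 = α_5. Error position i = 5.
  Consistency check: S_2/S_1 = 11·3 = 33 ≡ 7 = α_err ✓ (single-error assumption holds).
Step 4: error magnitude e = S_0/v_5 = S_0·∏_{j≠5}(α_5 − α_j) = 5·5 = 25 ≡ 12 (mod 13).
Step 5: correct position 5: c_5 = r_5 − e = 7 − 12 ≡ 8 (mod 13). Hence c = [3, 9, 11, 12, 8].
  Check: interpolating c through the α_i gives m(x) = 1 + 1·x (degree < 2) with m(α_i) = c_i for every i, so c is indeed a codeword.


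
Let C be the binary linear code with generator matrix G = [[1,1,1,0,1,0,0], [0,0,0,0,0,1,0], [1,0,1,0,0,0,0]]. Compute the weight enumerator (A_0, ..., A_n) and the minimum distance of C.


Weight distribution: A_0 = 1, A_1 = 1, A_2 = 2, A_3 = 2, A_4 = 1, A_5 = 1. Minimum distance d = 1.

Enumerate all 2^3 = 8 messages m ∈ F_2^3.
For each, compute codeword c = mG in F_2^7, then tally its weight.
  m = 000 → c = 0000000, weight = 0.
  m = 100 → c = 1110100, weight = 4.
  m = 010 → c = 0000010, weight = 1.
  m = 110 → c = 1110110, weight = 5.
  m = 001 → c = 1010000, weight = 2.
  m = 101 → c = 0100100, weight = 2.
  m = 011 → c = 1010010, weight = 3.
  m = 111 → c = 0100110, weight = 3.
Tally weights:
  weight 0: 1 codewords.
  weight 1: 1 codewords.
  weight 2: 2 codewords.
  weight 3: 2 codewords.
  weight 4: 1 codewords.
  weight 5: 1 codewords.
Minimum distance d = smallest w > 0 with A_w > 0 = 1.
Sanity: Σ A_w = 8 = 2^3 = 8 ✓.


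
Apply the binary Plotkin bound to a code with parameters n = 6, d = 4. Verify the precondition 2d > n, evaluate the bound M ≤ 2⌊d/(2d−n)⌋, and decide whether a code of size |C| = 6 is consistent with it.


Plotkin bound M ≤ 4; given |C| = 6 > bound (violated).

Check applicability: 2d = 8, n = 6.
2d − n = 2 > 0, so Plotkin applies.
Compute d/(2d−n) = 4/2 ≈ 2.0000.
⌊d/(2d−n)⌋ = 2.
Plotkin bound: M ≤ 2·2 = 4.
Given |C| = 6, check: VIOLATED.
This |C| is above the Plotkin bound, so no binary code with n = 6, d = 4 and 6 codewords exists.
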